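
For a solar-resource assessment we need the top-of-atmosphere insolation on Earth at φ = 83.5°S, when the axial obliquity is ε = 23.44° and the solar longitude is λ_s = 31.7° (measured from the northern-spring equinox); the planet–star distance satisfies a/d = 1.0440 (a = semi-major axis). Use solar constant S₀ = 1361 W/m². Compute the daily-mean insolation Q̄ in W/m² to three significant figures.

Solar declination: sin δ = sin ε · sin λ_s = sin 23.44° × sin 31.7° = 0.20903, so δ = +12.065°.
cos H₀ = −tan(-83.5°) tan(+12.065°) = 1.8760 ≥ 1 ⇒ polar night, H₀ = 0 and Q̄ = 0.
Inverse-square distance factor (a/d)² = 1.0440² = 1.089936.

Q̄ ≈ 0.00 W/m²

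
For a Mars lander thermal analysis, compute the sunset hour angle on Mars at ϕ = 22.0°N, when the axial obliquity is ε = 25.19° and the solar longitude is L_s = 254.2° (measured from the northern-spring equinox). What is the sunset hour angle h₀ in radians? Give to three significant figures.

h₀ = 1.39 rad

Solar declination: sin δ = sin ε · sin L_s = sin 25.19° × sin 254.2° = -0.40954, so δ = -24.176°.
cos h₀ = −tan ϕ · tan δ = −tan(+22.0°) × tan(-24.176°) = 0.1814, so h₀ = 1.3884 rad = 79.55°.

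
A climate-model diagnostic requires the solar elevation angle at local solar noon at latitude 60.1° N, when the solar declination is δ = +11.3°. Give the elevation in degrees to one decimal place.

At local noon the hour angle is zero, so the zenith angle equals |ϕ − δ| = |+60.1° − (+11.300°)| = 48.800°.
Elevation = 90° − 48.800° = 41.2°.

41.2°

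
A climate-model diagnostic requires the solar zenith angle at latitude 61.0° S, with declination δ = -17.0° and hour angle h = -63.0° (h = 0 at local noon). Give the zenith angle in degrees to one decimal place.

θ_z = 62.2°

cos θ_z = sin ϕ sin δ + cos ϕ cos δ cos h = 0.255714 + 0.210482 = 0.466196.
θ_z = arccos(0.466196) = 62.2°.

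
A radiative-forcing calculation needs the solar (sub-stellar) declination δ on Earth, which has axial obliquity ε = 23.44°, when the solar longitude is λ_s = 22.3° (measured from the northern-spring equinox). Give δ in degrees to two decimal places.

sin δ = sin ε · sin λ_s = sin 23.44° × sin 22.3° = 0.150943.
δ = arcsin(0.150943) = +8.68°.

δ = +8.68°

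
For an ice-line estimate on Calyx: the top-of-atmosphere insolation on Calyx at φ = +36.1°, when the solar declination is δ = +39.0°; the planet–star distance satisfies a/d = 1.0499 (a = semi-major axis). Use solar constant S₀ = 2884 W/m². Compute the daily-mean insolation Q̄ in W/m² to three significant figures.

cos H₀ = −tan(+36.1°) tan(+39.000°) = -0.5905, H₀ = 2.2025 rad.
Bracket: H₀ sin φ sin δ + cos φ cos δ sin H₀ = 2.2025×0.58920×0.62932 + 0.80799×0.77715×0.80703 = 0.816677 + 0.506758 = 1.323435.
Inverse-square distance factor (a/d)² = 1.0499² = 1.102290.
Q̄ = (S₀/π) × 1.102290 × [bracket] = (2884/π) × 1.102290 × 1.323435 = 1339 W/m².

Q̄ ≈ 1.34e+03 W/m²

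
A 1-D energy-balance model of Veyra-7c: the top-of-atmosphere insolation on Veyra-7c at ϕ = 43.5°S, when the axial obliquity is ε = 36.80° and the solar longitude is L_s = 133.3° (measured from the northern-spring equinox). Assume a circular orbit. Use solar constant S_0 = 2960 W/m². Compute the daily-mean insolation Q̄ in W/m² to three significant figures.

Q̄ ≈ 237 W/m²

Solar declination: sin δ = sin ε · sin L_s = sin 36.80° × sin 133.3° = 0.43595, so δ = +25.846°.
cos h₀ = −tan(-43.5°) tan(+25.846°) = 0.4597, h₀ = 1.0932 rad.
Bracket: h₀ sin ϕ sin δ + cos ϕ cos δ sin h₀ = 1.0932×-0.68835×0.43595 + 0.72537×0.89997×0.88808 = -0.328054 + 0.579749 = 0.251695.
Q̄ = (S_0/π) × [bracket] = (2960/π) × 0.251695 = 237.1 W/m².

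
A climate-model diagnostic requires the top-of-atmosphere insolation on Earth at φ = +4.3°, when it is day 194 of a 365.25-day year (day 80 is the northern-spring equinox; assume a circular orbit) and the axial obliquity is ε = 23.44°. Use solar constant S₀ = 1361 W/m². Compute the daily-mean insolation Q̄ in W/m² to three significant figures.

Solar longitude: λ_s = 360° × (194 − 80)/365.25 = 112.361°.
sin δ = sin 23.44° × sin 112.361° = 0.36788, so δ = +21.585°.
cos H₀ = −tan(+4.3°) tan(+21.585°) = -0.0297, H₀ = 1.6005 rad.
Bracket: H₀ sin φ sin δ + cos φ cos δ sin H₀ = 1.6005×0.07498×0.36788 + 0.99719×0.92987×0.99956 = 0.044148 + 0.926849 = 0.970997.
Q̄ = (S₀/π) × [bracket] = (1361/π) × 0.970997 = 420.7 W/m².

Q̄ ≈ 421 W/m²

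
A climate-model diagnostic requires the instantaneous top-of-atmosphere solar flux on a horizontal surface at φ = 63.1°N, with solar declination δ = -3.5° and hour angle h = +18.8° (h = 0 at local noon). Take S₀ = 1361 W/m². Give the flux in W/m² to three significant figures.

cos θ_z = sin φ sin δ + cos φ cos δ cos h = -0.054443 + 0.427498 = 0.373055.
Flux = S₀ · cos θ_z = 1361 × 0.373055 = 507.7 W/m².

508 W/m²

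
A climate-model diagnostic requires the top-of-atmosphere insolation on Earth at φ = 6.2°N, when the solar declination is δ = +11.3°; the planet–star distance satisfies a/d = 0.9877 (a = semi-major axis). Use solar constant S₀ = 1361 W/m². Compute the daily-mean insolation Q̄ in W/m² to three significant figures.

cos H₀ = −tan(+6.2°) tan(+11.300°) = -0.0217, H₀ = 1.5925 rad.
Bracket: H₀ sin φ sin δ + cos φ cos δ sin H₀ = 1.5925×0.10800×0.19595 + 0.99415×0.98061×0.99976 = 0.033701 + 0.974639 = 1.008340.
Inverse-square distance factor (a/d)² = 0.9877² = 0.975551.
Q̄ = (S₀/π) × 0.975551 × [bracket] = (1361/π) × 0.975551 × 1.008340 = 426.2 W/m².

Q̄ ≈ 426 W/m²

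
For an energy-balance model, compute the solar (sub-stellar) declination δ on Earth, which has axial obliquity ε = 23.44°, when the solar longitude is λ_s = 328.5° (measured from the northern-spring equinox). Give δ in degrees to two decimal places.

sin δ = sin ε · sin λ_s = sin 23.44° × sin 328.5° = -0.207844.
δ = arcsin(-0.207844) = -12.00°.

δ = -12.00°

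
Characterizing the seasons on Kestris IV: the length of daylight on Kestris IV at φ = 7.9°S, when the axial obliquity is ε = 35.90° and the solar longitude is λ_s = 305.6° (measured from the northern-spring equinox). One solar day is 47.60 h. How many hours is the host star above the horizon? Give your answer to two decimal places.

24.94 h

Solar declination: sin δ = sin ε · sin λ_s = sin 35.90° × sin 305.6° = -0.47678, so δ = -28.475°.
cos H₀ = −tan φ · tan δ = −tan(-7.9°) × tan(-28.475°) = -0.0753, so H₀ = 1.6461 rad = 94.32°.
Daylight = 2H₀/(2π) × 47.60 h = (1.6461/π) × 47.60 = 24.94 h.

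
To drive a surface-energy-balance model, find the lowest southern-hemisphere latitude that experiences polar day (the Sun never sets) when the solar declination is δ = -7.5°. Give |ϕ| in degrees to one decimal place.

|ϕ| = 82.5°

Polar day requires cos h₀ = −tan ϕ tan δ ≤ −1, i.e. tan ϕ tan δ ≥ 1.
The boundary is |tan ϕ| · |tan δ| = 1, so |ϕ| = 90° − |δ| = 90° − 7.5° = 82.5° in the southern hemisphere.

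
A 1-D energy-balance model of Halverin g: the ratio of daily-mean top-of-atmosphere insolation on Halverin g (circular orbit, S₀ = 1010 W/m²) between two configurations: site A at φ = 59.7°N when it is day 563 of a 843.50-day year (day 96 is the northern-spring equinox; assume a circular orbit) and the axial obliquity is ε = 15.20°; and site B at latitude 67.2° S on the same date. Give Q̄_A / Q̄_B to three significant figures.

— Configuration A (φ=+59.7°):
Solar longitude: λ_s = 360° × (563 − 96)/843.50 = 199.312°.
sin δ = sin 15.20° × sin 199.312° = -0.08671, so δ = -4.974°.
cos H₀ = −tan(+59.7°) tan(-4.974°) = 0.1489, H₀ = 1.4213 rad.
Bracket: H₀ sin φ sin δ + cos φ cos δ sin H₀ = 1.4213×0.86340×-0.08671 + 0.50453×0.99623×0.98884 = -0.106406 + 0.497019 = 0.390613.
Q̄ = (S₀/π) × [bracket] = (1010/π) × 0.390613 = 125.58 W/m².
— Configuration B (φ=-67.2°):
cos H₀ = −tan(-67.2°) tan(-4.974°) = -0.2071, H₀ = 1.7794 rad.
Bracket: H₀ sin φ sin δ + cos φ cos δ sin H₀ = 1.7794×-0.92186×-0.08671 + 0.38752×0.99623×0.97833 = 0.142235 + 0.377693 = 0.519928.
Q̄ = (S₀/π) × [bracket] = (1010/π) × 0.519928 = 167.15 W/m².
Ratio Q̄_A / Q̄_B = 125.58 / 167.15 = 0.7513.

Q̄_A / Q̄_B ≈ 0.751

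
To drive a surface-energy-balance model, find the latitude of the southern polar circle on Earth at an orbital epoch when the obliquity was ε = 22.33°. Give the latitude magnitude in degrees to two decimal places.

67.67°

The polar circle is the lowest latitude that experiences at least one full rotation of continuous darkness at the northern-summer solstice; it lies at |ϕ| = 90° − ε = 90° − 22.33° = 67.67°.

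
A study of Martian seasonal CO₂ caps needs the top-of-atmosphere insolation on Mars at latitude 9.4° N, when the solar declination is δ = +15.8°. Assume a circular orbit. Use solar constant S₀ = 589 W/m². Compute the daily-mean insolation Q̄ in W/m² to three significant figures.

cos H₀ = −tan(+9.4°) tan(+15.800°) = -0.0468, H₀ = 1.6177 rad.
Bracket: H₀ sin φ sin δ + cos φ cos δ sin H₀ = 1.6177×0.16333×0.27228 + 0.98657×0.96222×0.99890 = 0.071942 + 0.948253 = 1.020195.
Q̄ = (S₀/π) × [bracket] = (589/π) × 1.020195 = 191.3 W/m².

Q̄ ≈ 191 W/m²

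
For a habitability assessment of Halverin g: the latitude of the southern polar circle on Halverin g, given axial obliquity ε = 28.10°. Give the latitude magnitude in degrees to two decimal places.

The polar circle is the lowest latitude that experiences at least one full rotation of continuous darkness at the northern-summer solstice; it lies at |φ| = 90° − ε = 90° − 28.10° = 61.90°.

61.90°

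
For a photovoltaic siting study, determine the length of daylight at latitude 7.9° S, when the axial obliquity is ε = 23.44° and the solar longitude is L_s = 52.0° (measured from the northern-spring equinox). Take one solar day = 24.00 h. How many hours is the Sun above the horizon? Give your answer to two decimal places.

Solar declination: sin δ = sin ε · sin L_s = sin 23.44° × sin 52.0° = 0.31346, so δ = +18.268°.
cos h₀ = −tan ϕ · tan δ = −tan(-7.9°) × tan(+18.268°) = 0.0458, so h₀ = 1.5250 rad = 87.37°.
Daylight = 2h₀/(2π) × 24.00 h = (1.5250/π) × 24.00 = 11.65 h.

11.65 h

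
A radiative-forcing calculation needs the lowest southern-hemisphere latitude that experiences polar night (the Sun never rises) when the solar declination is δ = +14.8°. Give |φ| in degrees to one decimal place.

|φ| = 75.2°

Polar night requires cos H₀ = −tan φ tan δ ≥ 1, i.e. tan φ tan δ ≤ −1.
The boundary is |tan φ| · |tan δ| = 1, so |φ| = 90° − |δ| = 90° − 14.8° = 75.2° in the southern hemisphere.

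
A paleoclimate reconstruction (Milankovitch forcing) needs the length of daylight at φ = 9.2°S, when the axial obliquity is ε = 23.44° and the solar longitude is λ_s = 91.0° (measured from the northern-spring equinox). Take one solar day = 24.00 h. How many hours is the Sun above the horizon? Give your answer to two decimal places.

11.46 h

Solar declination: sin δ = sin ε · sin λ_s = sin 23.44° × sin 91.0° = 0.39773, so δ = +23.436°.
cos H₀ = −tan φ · tan δ = −tan(-9.2°) × tan(+23.436°) = 0.0702, so H₀ = 1.5005 rad = 85.97°.
Daylight = 2H₀/(2π) × 24.00 h = (1.5005/π) × 24.00 = 11.46 h.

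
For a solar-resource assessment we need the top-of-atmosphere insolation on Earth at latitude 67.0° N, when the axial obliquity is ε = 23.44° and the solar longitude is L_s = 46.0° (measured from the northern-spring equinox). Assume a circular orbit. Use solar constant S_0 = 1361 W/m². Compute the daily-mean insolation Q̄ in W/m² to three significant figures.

Solar declination: sin δ = sin ε · sin L_s = sin 23.44° × sin 46.0° = 0.28615, so δ = +16.627°.
cos h₀ = −tan(+67.0°) tan(+16.627°) = -0.7035, h₀ = 2.3512 rad.
Bracket: h₀ sin ϕ sin δ + cos ϕ cos δ sin h₀ = 2.3512×0.92050×0.28615 + 0.39073×0.95819×0.71066 = 0.619309 + 0.266067 = 0.885376.
Q̄ = (S_0/π) × [bracket] = (1361/π) × 0.885376 = 383.6 W/m².

Q̄ ≈ 384 W/m²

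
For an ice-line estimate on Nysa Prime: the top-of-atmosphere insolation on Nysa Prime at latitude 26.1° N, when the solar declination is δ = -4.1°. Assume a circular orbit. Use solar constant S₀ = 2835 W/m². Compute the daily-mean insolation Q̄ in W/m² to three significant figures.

Q̄ ≈ 764 W/m²

cos H₀ = −tan(+26.1°) tan(-4.100°) = 0.0351, H₀ = 1.5357 rad.
Bracket: H₀ sin φ sin δ + cos φ cos δ sin H₀ = 1.5357×0.43994×-0.07150 + 0.89803×0.99744×0.99938 = -0.048307 + 0.895176 = 0.846869.
Q̄ = (S₀/π) × [bracket] = (2835/π) × 0.846869 = 764.2 W/m².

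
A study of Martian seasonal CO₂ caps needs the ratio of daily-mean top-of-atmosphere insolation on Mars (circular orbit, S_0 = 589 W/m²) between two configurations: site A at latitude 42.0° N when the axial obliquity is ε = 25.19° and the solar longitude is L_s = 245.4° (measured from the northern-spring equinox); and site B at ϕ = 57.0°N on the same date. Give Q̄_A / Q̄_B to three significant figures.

— Configuration A (ϕ=+42.0°):
Solar declination: sin δ = sin ε · sin L_s = sin 25.19° × sin 245.4° = -0.38699, so δ = -22.767°.
cos h₀ = −tan(+42.0°) tan(-22.767°) = 0.3779, h₀ = 1.1833 rad.
Bracket: h₀ sin ϕ sin δ + cos ϕ cos δ sin h₀ = 1.1833×0.66913×-0.38699 + 0.74314×0.92208×0.92585 = -0.306412 + 0.634424 = 0.328012.
Q̄ = (S_0/π) × [bracket] = (589/π) × 0.328012 = 61.497 W/m².
— Configuration B (ϕ=+57.0°):
cos h₀ = −tan(+57.0°) tan(-22.767°) = 0.6463, h₀ = 0.8681 rad.
Bracket: h₀ sin ϕ sin δ + cos ϕ cos δ sin h₀ = 0.8681×0.83867×-0.38699 + 0.54464×0.92208×0.76311 = -0.281748 + 0.383235 = 0.101487.
Q̄ = (S_0/π) × [bracket] = (589/π) × 0.101487 = 19.027 W/m².
Ratio Q̄_A / Q̄_B = 61.497 / 19.027 = 3.232.

Q̄_A / Q̄_B ≈ 3.23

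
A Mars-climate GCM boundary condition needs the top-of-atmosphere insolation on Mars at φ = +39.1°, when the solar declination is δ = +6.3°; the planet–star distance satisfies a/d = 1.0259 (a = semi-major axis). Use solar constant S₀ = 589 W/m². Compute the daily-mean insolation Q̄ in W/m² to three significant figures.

Q̄ ≈ 174 W/m²

cos H₀ = −tan(+39.1°) tan(+6.300°) = -0.0897, H₀ = 1.6606 rad.
Bracket: H₀ sin φ sin δ + cos φ cos δ sin H₀ = 1.6606×0.63068×0.10973 + 0.77605×0.99396×0.99597 = 0.114921 + 0.768254 = 0.883175.
Inverse-square distance factor (a/d)² = 1.0259² = 1.052471.
Q̄ = (S₀/π) × 1.052471 × [bracket] = (589/π) × 1.052471 × 0.883175 = 174.3 W/m².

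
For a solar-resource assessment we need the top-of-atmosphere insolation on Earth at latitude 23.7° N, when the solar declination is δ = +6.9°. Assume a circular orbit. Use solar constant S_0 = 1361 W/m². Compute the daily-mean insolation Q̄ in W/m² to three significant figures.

cos h₀ = −tan(+23.7°) tan(+6.900°) = -0.0531, h₀ = 1.6239 rad.
Bracket: h₀ sin ϕ sin δ + cos ϕ cos δ sin h₀ = 1.6239×0.40195×0.12014 + 0.91566×0.99276×0.99859 = 0.078419 + 0.907749 = 0.986168.
Q̄ = (S_0/π) × [bracket] = (1361/π) × 0.986168 = 427.2 W/m².

Q̄ ≈ 427 W/m²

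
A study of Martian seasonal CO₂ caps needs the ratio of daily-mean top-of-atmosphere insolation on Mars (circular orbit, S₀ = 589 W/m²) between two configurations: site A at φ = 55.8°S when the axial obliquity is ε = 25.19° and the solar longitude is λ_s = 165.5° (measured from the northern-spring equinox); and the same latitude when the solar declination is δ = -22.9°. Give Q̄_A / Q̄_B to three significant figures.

Q̄_A / Q̄_B ≈ 0.379

— Configuration A (φ=-55.8°):
Solar declination: sin δ = sin ε · sin λ_s = sin 25.19° × sin 165.5° = 0.10657, so δ = +6.117°.
cos H₀ = −tan(-55.8°) tan(+6.117°) = 0.1577, H₀ = 1.4124 rad.
Bracket: H₀ sin φ sin δ + cos φ cos δ sin H₀ = 1.4124×-0.82708×0.10657 + 0.56208×0.99431×0.98749 = -0.124492 + 0.551890 = 0.427398.
Q̄ = (S₀/π) × [bracket] = (589/π) × 0.427398 = 80.131 W/m².
— Configuration B (φ=-55.8°):
cos H₀ = −tan(-55.8°) tan(-22.900°) = -0.6216, H₀ = 2.2415 rad.
Bracket: H₀ sin φ sin δ + cos φ cos δ sin H₀ = 2.2415×-0.82708×-0.38912 + 0.56208×0.92119×0.78336 = 0.721389 + 0.405610 = 1.126999.
Q̄ = (S₀/π) × [bracket] = (589/π) × 1.126999 = 211.29 W/m².
Ratio Q̄_A / Q̄_B = 80.131 / 211.29 = 0.3792.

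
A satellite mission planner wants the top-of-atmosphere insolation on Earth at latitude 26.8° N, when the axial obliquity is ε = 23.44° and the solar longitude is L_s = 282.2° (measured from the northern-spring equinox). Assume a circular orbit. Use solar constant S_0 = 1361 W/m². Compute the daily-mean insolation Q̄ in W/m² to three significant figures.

Q̄ ≈ 245 W/m²

Solar declination: sin δ = sin ε · sin L_s = sin 23.44° × sin 282.2° = -0.38880, so δ = -22.880°.
cos h₀ = −tan(+26.8°) tan(-22.880°) = 0.2132, h₀ = 1.3560 rad.
Bracket: h₀ sin ϕ sin δ + cos ϕ cos δ sin h₀ = 1.3560×0.45088×-0.38880 + 0.89259×0.92132×0.97701 = -0.237710 + 0.803455 = 0.565745.
Q̄ = (S_0/π) × [bracket] = (1361/π) × 0.565745 = 245.1 W/m².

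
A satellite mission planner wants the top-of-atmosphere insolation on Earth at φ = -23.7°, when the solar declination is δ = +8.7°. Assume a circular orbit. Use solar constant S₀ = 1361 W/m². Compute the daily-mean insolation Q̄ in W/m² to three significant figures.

cos H₀ = −tan(-23.7°) tan(+8.700°) = 0.0672, H₀ = 1.5036 rad.
Bracket: H₀ sin φ sin δ + cos φ cos δ sin H₀ = 1.5036×-0.40195×0.15126 + 0.91566×0.98849×0.99774 = -0.091417 + 0.903075 = 0.811658.
Q̄ = (S₀/π) × [bracket] = (1361/π) × 0.811658 = 351.6 W/m².

Q̄ ≈ 352 W/m²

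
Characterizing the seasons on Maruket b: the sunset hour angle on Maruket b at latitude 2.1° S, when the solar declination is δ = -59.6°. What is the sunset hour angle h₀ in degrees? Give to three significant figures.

cos h₀ = −tan ϕ · tan δ = −tan(-2.1°) × tan(-59.600°) = -0.0625, so h₀ = 1.6333 rad = 93.58°.

h₀ = 93.6°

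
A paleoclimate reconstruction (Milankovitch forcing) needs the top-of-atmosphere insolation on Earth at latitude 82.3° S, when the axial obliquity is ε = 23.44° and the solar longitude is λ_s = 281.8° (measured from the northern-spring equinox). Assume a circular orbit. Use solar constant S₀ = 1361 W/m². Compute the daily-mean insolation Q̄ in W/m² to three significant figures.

Q̄ ≈ 525 W/m²

Solar declination: sin δ = sin ε · sin λ_s = sin 23.44° × sin 281.8° = -0.38938, so δ = -22.916°.
cos H₀ = −tan(-82.3°) tan(-22.916°) = -3.1267 ≤ −1 ⇒ polar day, H₀ = π.
Bracket: H₀ sin φ sin δ + cos φ cos δ sin H₀ = 3.1416×-0.99098×-0.38938 + 0.13399×0.92108×0.00000 = 1.212242 + 0.000000 = 1.212242.
Q̄ = (S₀/π) × [bracket] = (1361/π) × 1.212242 = 525.2 W/m².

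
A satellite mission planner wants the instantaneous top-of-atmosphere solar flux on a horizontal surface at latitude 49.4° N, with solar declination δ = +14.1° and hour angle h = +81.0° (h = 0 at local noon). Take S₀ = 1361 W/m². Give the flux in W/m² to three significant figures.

386 W/m²

cos θ_z = sin φ sin δ + cos φ cos δ cos h = 0.184970 + 0.098736 = 0.283706.
Flux = S₀ · cos θ_z = 1361 × 0.283706 = 386.1 W/m².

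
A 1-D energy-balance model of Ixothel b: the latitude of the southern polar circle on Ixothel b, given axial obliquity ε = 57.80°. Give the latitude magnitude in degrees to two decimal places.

The polar circle is the lowest latitude that experiences at least one full rotation of continuous darkness at the northern-summer solstice; it lies at |φ| = 90° − ε = 90° − 57.80° = 32.20°.

32.20°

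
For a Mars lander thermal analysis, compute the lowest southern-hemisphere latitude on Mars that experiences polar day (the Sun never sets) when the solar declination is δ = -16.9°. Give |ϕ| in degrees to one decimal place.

Polar day requires cos h₀ = −tan ϕ tan δ ≤ −1, i.e. tan ϕ tan δ ≥ 1.
The boundary is |tan ϕ| · |tan δ| = 1, so |ϕ| = 90° − |δ| = 90° − 16.9° = 73.1° in the southern hemisphere.

|ϕ| = 73.1°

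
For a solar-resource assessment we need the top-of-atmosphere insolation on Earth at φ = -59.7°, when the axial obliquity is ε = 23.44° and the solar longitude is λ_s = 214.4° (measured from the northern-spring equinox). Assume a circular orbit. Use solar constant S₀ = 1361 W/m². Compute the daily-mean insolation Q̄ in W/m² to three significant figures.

Solar declination: sin δ = sin ε · sin λ_s = sin 23.44° × sin 214.4° = -0.22474, so δ = -12.987°.
cos H₀ = −tan(-59.7°) tan(-12.987°) = -0.3947, H₀ = 1.9765 rad.
Bracket: H₀ sin φ sin δ + cos φ cos δ sin H₀ = 1.9765×-0.86340×-0.22474 + 0.50453×0.97442×0.91882 = 0.383521 + 0.451714 = 0.835235.
Q̄ = (S₀/π) × [bracket] = (1361/π) × 0.835235 = 361.8 W/m².

Q̄ ≈ 362 W/m²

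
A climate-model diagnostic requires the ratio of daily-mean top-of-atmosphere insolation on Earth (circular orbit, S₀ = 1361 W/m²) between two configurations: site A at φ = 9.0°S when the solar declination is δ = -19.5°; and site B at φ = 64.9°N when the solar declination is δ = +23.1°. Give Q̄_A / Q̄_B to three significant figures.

Q̄_A / Q̄_B ≈ 0.901

— Configuration A (φ=-9.0°):
cos H₀ = −tan(-9.0°) tan(-19.500°) = -0.0561, H₀ = 1.6269 rad.
Bracket: H₀ sin φ sin δ + cos φ cos δ sin H₀ = 1.6269×-0.15643×-0.33381 + 0.98769×0.94264×0.99843 = 0.084953 + 0.929574 = 1.014527.
Q̄ = (S₀/π) × [bracket] = (1361/π) × 1.014527 = 439.51 W/m².
— Configuration B (φ=+64.9°):
cos H₀ = −tan(+64.9°) tan(+23.100°) = -0.9106, H₀ = 2.7154 rad.
Bracket: H₀ sin φ sin δ + cos φ cos δ sin H₀ = 2.7154×0.90557×0.39234 + 0.42420×0.91982×0.41338 = 0.964758 + 0.161296 = 1.126054.
Q̄ = (S₀/π) × [bracket] = (1361/π) × 1.126054 = 487.83 W/m².
Ratio Q̄_A / Q̄_B = 439.51 / 487.83 = 0.9009.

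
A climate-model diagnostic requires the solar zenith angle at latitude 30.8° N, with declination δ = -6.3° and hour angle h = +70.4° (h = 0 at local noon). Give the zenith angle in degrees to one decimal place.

cos θ_z = sin φ sin δ + cos φ cos δ cos h = -0.056189 + 0.286399 = 0.230210.
θ_z = arccos(0.230210) = 76.7°.

θ_z = 76.7°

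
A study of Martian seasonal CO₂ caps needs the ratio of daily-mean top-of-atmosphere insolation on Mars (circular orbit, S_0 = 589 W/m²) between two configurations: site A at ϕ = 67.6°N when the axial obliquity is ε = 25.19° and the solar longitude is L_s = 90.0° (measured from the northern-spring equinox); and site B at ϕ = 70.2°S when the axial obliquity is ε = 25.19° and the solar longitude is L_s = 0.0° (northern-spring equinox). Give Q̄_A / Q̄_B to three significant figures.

— Configuration A (ϕ=+67.6°):
Solar declination: sin δ = sin ε · sin L_s = sin 25.19° × sin 90.0° = 0.42562, so δ = +25.190°.
cos h₀ = −tan(+67.6°) tan(+25.190°) = -1.1412 ≤ −1 ⇒ polar day, h₀ = π.
Bracket: h₀ sin ϕ sin δ + cos ϕ cos δ sin h₀ = 3.1416×0.92455×0.42562 + 0.38107×0.90490×0.00000 = 1.236242 + 0.000000 = 1.236242.
Q̄ = (S_0/π) × [bracket] = (589/π) × 1.236242 = 231.78 W/m².
— Configuration B (ϕ=-70.2°):
Solar declination: sin δ = sin ε · sin L_s = sin 25.19° × sin 0.0° = 0.00000, so δ = +0.000°.
cos h₀ = −tan(-70.2°) tan(+0.000°) = 0.0000, h₀ = 1.5708 rad.
Bracket: h₀ sin ϕ sin δ + cos ϕ cos δ sin h₀ = 1.5708×-0.94088×0.00000 + 0.33874×1.00000×1.00000 = -0.000000 + 0.338740 = 0.338740.
Q̄ = (S_0/π) × [bracket] = (589/π) × 0.338740 = 63.509 W/m².
Ratio Q̄_A / Q̄_B = 231.78 / 63.509 = 3.650.

Q̄_A / Q̄_B ≈ 3.65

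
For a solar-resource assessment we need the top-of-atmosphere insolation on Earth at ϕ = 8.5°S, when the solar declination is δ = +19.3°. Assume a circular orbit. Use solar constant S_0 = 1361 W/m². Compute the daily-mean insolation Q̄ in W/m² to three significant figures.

Q̄ ≈ 372 W/m²

cos h₀ = −tan(-8.5°) tan(+19.300°) = 0.0523, h₀ = 1.5184 rad.
Bracket: h₀ sin ϕ sin δ + cos ϕ cos δ sin h₀ = 1.5184×-0.14781×0.33051 + 0.98902×0.94380×0.99863 = -0.074178 + 0.932158 = 0.857980.
Q̄ = (S_0/π) × [bracket] = (1361/π) × 0.857980 = 371.7 W/m².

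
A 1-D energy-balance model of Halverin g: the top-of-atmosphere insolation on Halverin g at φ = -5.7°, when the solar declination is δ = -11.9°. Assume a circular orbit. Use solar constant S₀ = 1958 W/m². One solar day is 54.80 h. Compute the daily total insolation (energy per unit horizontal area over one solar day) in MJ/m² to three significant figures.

cos H₀ = −tan(-5.7°) tan(-11.900°) = -0.0210, H₀ = 1.5918 rad.
Bracket: H₀ sin φ sin δ + cos φ cos δ sin H₀ = 1.5918×-0.09932×-0.20620 + 0.99506×0.97851×0.99978 = 0.032600 + 0.973462 = 1.006062.
Q̄ = (S₀/π) × [bracket] = (1958/π) × 1.006062 = 627.03 W/m².
Daily total = Q̄ × 54.80 h × 3600 s/h = 627.03 × 54.80 × 3600 / 10⁶ = 123.7 MJ/m².

124 MJ/m²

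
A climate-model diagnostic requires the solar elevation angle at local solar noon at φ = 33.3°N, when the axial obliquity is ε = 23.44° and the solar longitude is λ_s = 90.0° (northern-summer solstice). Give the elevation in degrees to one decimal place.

80.1°

Solar declination: sin δ = sin ε · sin λ_s = sin 23.44° × sin 90.0° = 0.39779, so δ = +23.440°.
At local noon the hour angle is zero, so the zenith angle equals |φ − δ| = |+33.3° − (+23.440°)| = 9.860°.
Elevation = 90° − 9.860° = 80.1°.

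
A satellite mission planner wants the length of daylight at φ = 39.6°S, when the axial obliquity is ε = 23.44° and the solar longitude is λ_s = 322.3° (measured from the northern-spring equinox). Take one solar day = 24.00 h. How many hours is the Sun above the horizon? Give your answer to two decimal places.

13.60 h

Solar declination: sin δ = sin ε · sin λ_s = sin 23.44° × sin 322.3° = -0.24326, so δ = -14.079°.
cos H₀ = −tan φ · tan δ = −tan(-39.6°) × tan(-14.079°) = -0.2075, so H₀ = 1.7798 rad = 101.97°.
Daylight = 2H₀/(2π) × 24.00 h = (1.7798/π) × 24.00 = 13.60 h.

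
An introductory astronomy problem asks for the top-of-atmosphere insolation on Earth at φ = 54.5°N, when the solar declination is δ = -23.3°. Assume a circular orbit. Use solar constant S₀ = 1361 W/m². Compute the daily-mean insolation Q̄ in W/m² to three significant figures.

Q̄ ≈ 55.5 W/m²

cos H₀ = −tan(+54.5°) tan(-23.300°) = 0.6038, H₀ = 0.9226 rad.
Bracket: H₀ sin φ sin δ + cos φ cos δ sin H₀ = 0.9226×0.81412×-0.39555 + 0.58070×0.91845×0.79716 = -0.297100 + 0.425160 = 0.128060.
Q̄ = (S₀/π) × [bracket] = (1361/π) × 0.128060 = 55.48 W/m².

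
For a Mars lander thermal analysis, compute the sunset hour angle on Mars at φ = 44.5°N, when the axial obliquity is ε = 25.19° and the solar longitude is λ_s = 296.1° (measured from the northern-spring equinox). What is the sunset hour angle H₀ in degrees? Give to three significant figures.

H₀ = 66.0°

Solar declination: sin δ = sin ε · sin λ_s = sin 25.19° × sin 296.1° = -0.38222, so δ = -22.471°.
cos H₀ = −tan φ · tan δ = −tan(+44.5°) × tan(-22.471°) = 0.4065, so H₀ = 1.1522 rad = 66.02°.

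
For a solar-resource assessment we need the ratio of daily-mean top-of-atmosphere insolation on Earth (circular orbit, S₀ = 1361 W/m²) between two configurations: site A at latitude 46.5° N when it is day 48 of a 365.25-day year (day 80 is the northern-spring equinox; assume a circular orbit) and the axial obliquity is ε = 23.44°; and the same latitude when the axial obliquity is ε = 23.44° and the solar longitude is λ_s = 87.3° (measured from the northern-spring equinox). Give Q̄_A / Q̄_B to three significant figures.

— Configuration A (φ=+46.5°):
Solar longitude: λ_s = 360° × (48 − 80)/365.25 = -31.540°, i.e. -31.540° + 360° = 328.460°.
sin δ = sin 23.44° × sin 328.460° = -0.20808, so δ = -12.010°.
cos H₀ = −tan(+46.5°) tan(-12.010°) = 0.2242, H₀ = 1.3447 rad.
Bracket: H₀ sin φ sin δ + cos φ cos δ sin H₀ = 1.3447×0.72537×-0.20808 + 0.68835×0.97811×0.97455 = -0.202962 + 0.656147 = 0.453185.
Q̄ = (S₀/π) × [bracket] = (1361/π) × 0.453185 = 196.33 W/m².
— Configuration B (φ=+46.5°):
Solar declination: sin δ = sin ε · sin λ_s = sin 23.44° × sin 87.3° = 0.39735, so δ = +23.412°.
cos H₀ = −tan(+46.5°) tan(+23.412°) = -0.4563, H₀ = 2.0446 rad.
Bracket: H₀ sin φ sin δ + cos φ cos δ sin H₀ = 2.0446×0.72537×0.39735 + 0.68835×0.91767×0.88983 = 0.589306 + 0.562086 = 1.151392.
Q̄ = (S₀/π) × [bracket] = (1361/π) × 1.151392 = 498.81 W/m².
Ratio Q̄_A / Q̄_B = 196.33 / 498.81 = 0.3936.

Q̄_A / Q̄_B ≈ 0.394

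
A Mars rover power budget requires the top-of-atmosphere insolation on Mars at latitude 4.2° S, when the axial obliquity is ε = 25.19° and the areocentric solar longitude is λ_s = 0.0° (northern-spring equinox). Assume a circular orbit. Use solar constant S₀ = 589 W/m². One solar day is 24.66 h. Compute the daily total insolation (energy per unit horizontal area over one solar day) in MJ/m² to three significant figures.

sin δ = sin 25.19° × sin 0.0° = 0.00000, so δ = +0.000°.
cos H₀ = −tan(-4.2°) tan(+0.000°) = 0.0000, H₀ = 1.5708 rad.
Bracket: H₀ sin φ sin δ + cos φ cos δ sin H₀ = 1.5708×-0.07324×0.00000 + 0.99731×1.00000×1.00000 = -0.000000 + 0.997310 = 0.997310.
Q̄ = (S₀/π) × [bracket] = (589/π) × 0.997310 = 186.98 W/m².
Daily total = Q̄ × 24.66 h × 3600 s/h = 186.98 × 24.66 × 3600 / 10⁶ = 16.60 MJ/m².

16.6 MJ/m²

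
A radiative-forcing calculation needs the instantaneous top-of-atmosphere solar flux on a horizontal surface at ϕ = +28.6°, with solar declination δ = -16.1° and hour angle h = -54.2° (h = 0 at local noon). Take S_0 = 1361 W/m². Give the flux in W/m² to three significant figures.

cos θ_z = sin ϕ sin δ + cos ϕ cos δ cos h = -0.132748 + 0.493440 = 0.360692.
Flux = S_0 · cos θ_z = 1361 × 0.360692 = 490.9 W/m².

491 W/m²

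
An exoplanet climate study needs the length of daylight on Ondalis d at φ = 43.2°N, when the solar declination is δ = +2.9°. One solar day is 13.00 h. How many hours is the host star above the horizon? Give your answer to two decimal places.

cos H₀ = −tan φ · tan δ = −tan(+43.2°) × tan(+2.900°) = -0.0476, so H₀ = 1.6184 rad = 92.73°.
Daylight = 2H₀/(2π) × 13.00 h = (1.6184/π) × 13.00 = 6.70 h.

6.70 h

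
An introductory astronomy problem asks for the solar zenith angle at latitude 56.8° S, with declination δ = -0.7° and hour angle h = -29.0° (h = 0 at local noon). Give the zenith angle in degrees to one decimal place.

cos θ_z = sin ϕ sin δ + cos ϕ cos δ cos h = 0.010223 + 0.478874 = 0.489097.
θ_z = arccos(0.489097) = 60.7°.

θ_z = 60.7°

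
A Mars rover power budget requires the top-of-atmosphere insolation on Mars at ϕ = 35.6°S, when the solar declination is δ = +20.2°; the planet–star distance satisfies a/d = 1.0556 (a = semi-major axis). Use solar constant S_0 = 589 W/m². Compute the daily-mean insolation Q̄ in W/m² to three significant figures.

cos h₀ = −tan(-35.6°) tan(+20.200°) = 0.2634, h₀ = 1.3042 rad.
Bracket: h₀ sin ϕ sin δ + cos ϕ cos δ sin h₀ = 1.3042×-0.58212×0.34530 + 0.81310×0.93849×0.96468 = -0.262152 + 0.736134 = 0.473982.
Inverse-square distance factor (a/d)² = 1.0556² = 1.114291.
Q̄ = (S_0/π) × 1.114291 × [bracket] = (589/π) × 1.114291 × 0.473982 = 99.02 W/m².

Q̄ ≈ 99.0 W/m²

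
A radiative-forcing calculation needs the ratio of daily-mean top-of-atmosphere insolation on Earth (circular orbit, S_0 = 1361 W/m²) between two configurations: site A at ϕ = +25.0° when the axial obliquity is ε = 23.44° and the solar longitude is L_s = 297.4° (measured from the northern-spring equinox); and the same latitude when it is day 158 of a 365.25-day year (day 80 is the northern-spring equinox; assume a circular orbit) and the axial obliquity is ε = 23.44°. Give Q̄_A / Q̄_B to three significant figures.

— Configuration A (ϕ=+25.0°):
Solar declination: sin δ = sin ε · sin L_s = sin 23.44° × sin 297.4° = -0.35316, so δ = -20.681°.
cos h₀ = −tan(+25.0°) tan(-20.681°) = 0.1760, h₀ = 1.3938 rad.
Bracket: h₀ sin ϕ sin δ + cos ϕ cos δ sin h₀ = 1.3938×0.42262×-0.35316 + 0.90631×0.93556×0.98439 = -0.208028 + 0.834672 = 0.626644.
Q̄ = (S_0/π) × [bracket] = (1361/π) × 0.626644 = 271.47 W/m².
— Configuration B (ϕ=+25.0°):
Solar longitude: L_s = 360° × (158 − 80)/365.25 = 76.879°.
sin δ = sin 23.44° × sin 76.879° = 0.38740, so δ = +22.793°.
cos h₀ = −tan(+25.0°) tan(+22.793°) = -0.1960, h₀ = 1.7680 rad.
Bracket: h₀ sin ϕ sin δ + cos ϕ cos δ sin h₀ = 1.7680×0.42262×0.38740 + 0.90631×0.92191×0.98061 = 0.289462 + 0.819335 = 1.108797.
Q̄ = (S_0/π) × [bracket] = (1361/π) × 1.108797 = 480.35 W/m².
Ratio Q̄_A / Q̄_B = 271.47 / 480.35 = 0.5652.

Q̄_A / Q̄_B ≈ 0.565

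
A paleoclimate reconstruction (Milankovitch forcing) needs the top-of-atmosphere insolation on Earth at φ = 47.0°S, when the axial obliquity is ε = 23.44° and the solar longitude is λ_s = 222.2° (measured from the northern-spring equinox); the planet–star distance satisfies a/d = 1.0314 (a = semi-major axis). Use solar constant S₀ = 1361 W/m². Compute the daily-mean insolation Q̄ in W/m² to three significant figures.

Solar declination: sin δ = sin ε · sin λ_s = sin 23.44° × sin 222.2° = -0.26720, so δ = -15.498°.
cos H₀ = −tan(-47.0°) tan(-15.498°) = -0.2974, H₀ = 1.8727 rad.
Bracket: H₀ sin φ sin δ + cos φ cos δ sin H₀ = 1.8727×-0.73135×-0.26720 + 0.68200×0.96364×0.95477 = 0.365957 + 0.627477 = 0.993434.
Inverse-square distance factor (a/d)² = 1.0314² = 1.063786.
Q̄ = (S₀/π) × 1.063786 × [bracket] = (1361/π) × 1.063786 × 0.993434 = 457.8 W/m².

Q̄ ≈ 458 W/m²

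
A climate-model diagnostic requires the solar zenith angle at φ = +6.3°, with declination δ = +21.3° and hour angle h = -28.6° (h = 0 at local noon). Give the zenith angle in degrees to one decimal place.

cos θ_z = sin φ sin δ + cos φ cos δ cos h = 0.039861 + 0.813069 = 0.852930.
θ_z = arccos(0.852930) = 31.5°.

θ_z = 31.5°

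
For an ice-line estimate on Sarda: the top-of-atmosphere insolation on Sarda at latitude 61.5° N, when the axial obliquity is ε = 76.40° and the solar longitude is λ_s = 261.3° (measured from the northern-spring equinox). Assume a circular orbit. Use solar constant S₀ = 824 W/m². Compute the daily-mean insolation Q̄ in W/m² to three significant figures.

Solar declination: sin δ = sin ε · sin λ_s = sin 76.40° × sin 261.3° = -0.96078, so δ = -73.900°.
cos H₀ = −tan(+61.5°) tan(-73.900°) = 6.3808 ≥ 1 ⇒ polar night, H₀ = 0 and Q̄ = 0.

Q̄ ≈ 0.00 W/m²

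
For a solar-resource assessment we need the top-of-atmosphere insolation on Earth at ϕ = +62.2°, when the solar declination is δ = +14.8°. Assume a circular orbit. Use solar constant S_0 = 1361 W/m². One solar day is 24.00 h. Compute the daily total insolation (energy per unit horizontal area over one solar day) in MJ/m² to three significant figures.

32.3 MJ/m²

cos h₀ = −tan(+62.2°) tan(+14.800°) = -0.5011, h₀ = 2.0957 rad.
Bracket: h₀ sin ϕ sin δ + cos ϕ cos δ sin h₀ = 2.0957×0.88458×0.25545 + 0.46639×0.96682×0.86538 = 0.473557 + 0.390213 = 0.863770.
Q̄ = (S_0/π) × [bracket] = (1361/π) × 0.863770 = 374.20 W/m².
Daily total = Q̄ × 24.00 h × 3600 s/h = 374.20 × 24.00 × 3600 / 10⁶ = 32.33 MJ/m².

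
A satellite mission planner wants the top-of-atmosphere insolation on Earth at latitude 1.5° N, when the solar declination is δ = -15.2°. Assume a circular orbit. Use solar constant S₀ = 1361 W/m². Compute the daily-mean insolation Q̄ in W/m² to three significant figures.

cos H₀ = −tan(+1.5°) tan(-15.200°) = 0.0071, H₀ = 1.5637 rad.
Bracket: H₀ sin φ sin δ + cos φ cos δ sin H₀ = 1.5637×0.02618×-0.26219 + 0.99966×0.96502×0.99997 = -0.010733 + 0.964663 = 0.953930.
Q̄ = (S₀/π) × [bracket] = (1361/π) × 0.953930 = 413.3 W/m².

Q̄ ≈ 413 W/m²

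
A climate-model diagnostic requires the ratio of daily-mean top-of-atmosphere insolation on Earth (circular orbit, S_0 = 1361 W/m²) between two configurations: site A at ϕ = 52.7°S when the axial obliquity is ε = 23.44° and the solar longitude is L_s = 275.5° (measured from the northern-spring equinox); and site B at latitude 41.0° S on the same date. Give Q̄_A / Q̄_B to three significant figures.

Q̄_A / Q̄_B ≈ 0.994

— Configuration A (ϕ=-52.7°):
Solar declination: sin δ = sin ε · sin L_s = sin 23.44° × sin 275.5° = -0.39596, so δ = -23.326°.
cos h₀ = −tan(-52.7°) tan(-23.326°) = -0.5660, h₀ = 2.1725 rad.
Bracket: h₀ sin ϕ sin δ + cos ϕ cos δ sin h₀ = 2.1725×-0.79547×-0.39596 + 0.60599×0.91827×0.82438 = 0.684282 + 0.458737 = 1.143019.
Q̄ = (S_0/π) × [bracket] = (1361/π) × 1.143019 = 495.18 W/m².
— Configuration B (ϕ=-41.0°):
cos h₀ = −tan(-41.0°) tan(-23.326°) = -0.3748, h₀ = 1.9550 rad.
Bracket: h₀ sin ϕ sin δ + cos ϕ cos δ sin h₀ = 1.9550×-0.65606×-0.39596 + 0.75471×0.91827×0.92709 = 0.507857 + 0.642499 = 1.150356.
Q̄ = (S_0/π) × [bracket] = (1361/π) × 1.150356 = 498.36 W/m².
Ratio Q̄_A / Q̄_B = 495.18 / 498.36 = 0.9936.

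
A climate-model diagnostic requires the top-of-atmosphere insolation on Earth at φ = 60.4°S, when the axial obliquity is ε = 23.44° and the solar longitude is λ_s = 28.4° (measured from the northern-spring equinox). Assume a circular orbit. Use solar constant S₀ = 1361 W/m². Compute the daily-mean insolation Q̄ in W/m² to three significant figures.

Q̄ ≈ 110 W/m²

Solar declination: sin δ = sin ε · sin λ_s = sin 23.44° × sin 28.4° = 0.18920, so δ = +10.906°.
cos H₀ = −tan(-60.4°) tan(+10.906°) = 0.3392, H₀ = 1.2248 rad.
Bracket: H₀ sin φ sin δ + cos φ cos δ sin H₀ = 1.2248×-0.86949×0.18920 + 0.49394×0.98194×0.94072 = -0.201489 + 0.456267 = 0.254778.
Q̄ = (S₀/π) × [bracket] = (1361/π) × 0.254778 = 110.4 W/m².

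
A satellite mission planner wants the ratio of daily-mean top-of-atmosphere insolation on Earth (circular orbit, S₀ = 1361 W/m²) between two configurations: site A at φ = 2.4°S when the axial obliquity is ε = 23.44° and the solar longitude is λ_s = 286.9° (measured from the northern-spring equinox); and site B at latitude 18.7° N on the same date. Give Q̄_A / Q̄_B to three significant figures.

— Configuration A (φ=-2.4°):
Solar declination: sin δ = sin ε · sin λ_s = sin 23.44° × sin 286.9° = -0.38061, so δ = -22.371°.
cos H₀ = −tan(-2.4°) tan(-22.371°) = -0.0173, H₀ = 1.5880 rad.
Bracket: H₀ sin φ sin δ + cos φ cos δ sin H₀ = 1.5880×-0.04188×-0.38061 + 0.99912×0.92474×0.99985 = 0.025313 + 0.923788 = 0.949101.
Q̄ = (S₀/π) × [bracket] = (1361/π) × 0.949101 = 411.17 W/m².
— Configuration B (φ=+18.7°):
cos H₀ = −tan(+18.7°) tan(-22.371°) = 0.1393, H₀ = 1.4310 rad.
Bracket: H₀ sin φ sin δ + cos φ cos δ sin H₀ = 1.4310×0.32061×-0.38061 + 0.94721×0.92474×0.99025 = -0.174621 + 0.867383 = 0.692762.
Q̄ = (S₀/π) × [bracket] = (1361/π) × 0.692762 = 300.12 W/m².
Ratio Q̄_A / Q̄_B = 411.17 / 300.12 = 1.370.

Q̄_A / Q̄_B ≈ 1.37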